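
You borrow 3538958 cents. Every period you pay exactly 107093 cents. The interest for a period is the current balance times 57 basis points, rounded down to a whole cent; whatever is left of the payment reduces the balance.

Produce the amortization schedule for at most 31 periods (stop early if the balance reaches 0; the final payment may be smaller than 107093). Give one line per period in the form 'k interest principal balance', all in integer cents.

1. interest=⌊3538958·57/10000⌋=20172; principal=107093-20172=86921; balance=3538958-86921=3452037
2. interest=⌊3452037·57/10000⌋=19676; principal=107093-19676=87417; balance=3452037-87417=3364620
3. interest=⌊3364620·57/10000⌋=19178; principal=107093-19178=87915; balance=3364620-87915=3276705
4. interest=⌊3276705·57/10000⌋=18677; principal=107093-18677=88416; balance=3276705-88416=3188289
5. interest=⌊3188289·57/10000⌋=18173; principal=107093-18173=88920; balance=3188289-88920=3099369
6. interest=⌊3099369·57/10000⌋=17666; principal=107093-17666=89427; balance=3099369-89427=3009942
7. interest=⌊3009942·57/10000⌋=17156; principal=107093-17156=89937; balance=3009942-89937=2920005
8. interest=⌊2920005·57/10000⌋=16644; principal=107093-16644=90449; balance=2920005-90449=2829556
9. interest=⌊2829556·57/10000⌋=16128; principal=107093-16128=90965; balance=2829556-90965=2738591
10. interest=⌊2738591·57/10000⌋=15609; principal=107093-15609=91484; balance=2738591-91484=2647107
11. interest=⌊2647107·57/10000⌋=15088; principal=107093-15088=92005; balance=2647107-92005=2555102
12. interest=⌊2555102·57/10000⌋=14564; principal=107093-14564=92529; balance=2555102-92529=2462573
13. interest=⌊2462573·57/10000⌋=14036; principal=107093-14036=93057; balance=2462573-93057=2369516
14. interest=⌊2369516·57/10000⌋=13506; principal=107093-13506=93587; balance=2369516-93587=2275929
15. interest=⌊2275929·57/10000⌋=12972; principal=107093-12972=94121; balance=2275929-94121=2181808
16. interest=⌊2181808·57/10000⌋=12436; principal=107093-12436=94657; balance=2181808-94657=2087151
17. interest=⌊2087151·57/10000⌋=11896; principal=107093-11896=95197; balance=2087151-95197=1991954
18. interest=⌊1991954·57/10000⌋=11354; principal=107093-11354=95739; balance=1991954-95739=1896215
19. interest=⌊1896215·57/10000⌋=10808; principal=107093-10808=96285; balance=1896215-96285=1799930
20. interest=⌊1799930·57/10000⌋=10259; principal=107093-10259=96834; balance=1799930-96834=1703096
21. interest=⌊1703096·57/10000⌋=9707; principal=107093-9707=97386; balance=1703096-97386=1605710
22. interest=⌊1605710·57/10000⌋=9152; principal=107093-9152=97941; balance=1605710-97941=1507769
23. interest=⌊1507769·57/10000⌋=8594; principal=107093-8594=98499; balance=1507769-98499=1409270
24. interest=⌊1409270·57/10000⌋=8032; principal=107093-8032=99061; balance=1409270-99061=1310209
25. interest=⌊1310209·57/10000⌋=7468; principal=107093-7468=99625; balance=1310209-99625=1210584
26. interest=⌊1210584·57/10000⌋=6900; principal=107093-6900=100193; balance=1210584-100193=1110391
27. interest=⌊1110391·57/10000⌋=6329; principal=107093-6329=100764; balance=1110391-100764=1009627
28. interest=⌊1009627·57/10000⌋=5754; principal=107093-5754=101339; balance=1009627-101339=908288
29. interest=⌊908288·57/10000⌋=5177; principal=107093-5177=101916; balance=908288-101916=806372
30. interest=⌊806372·57/10000⌋=4596; principal=107093-4596=102497; balance=806372-102497=703875
31. interest=⌊703875·57/10000⌋=4012; principal=107093-4012=103081; balance=703875-103081=600794

1 20172 86921 3452037
2 19676 87417 3364620
3 19178 87915 3276705
4 18677 88416 3188289
5 18173 88920 3099369
6 17666 89427 3009942
7 17156 89937 2920005
8 16644 90449 2829556
9 16128 90965 2738591
10 15609 91484 2647107
11 15088 92005 2555102
12 14564 92529 2462573
13 14036 93057 2369516
14 13506 93587 2275929
15 12972 94121 2181808
16 12436 94657 2087151
17 11896 95197 1991954
18 11354 95739 1896215
19 10808 96285 1799930
20 10259 96834 1703096
21 9707 97386 1605710
22 9152 97941 1507769
23 8594 98499 1409270
24 8032 99061 1310209
25 7468 99625 1210584
26 6900 100193 1110391
27 6329 100764 1009627
28 5754 101339 908288
29 5177 101916 806372
30 4596 102497 703875
31 4012 103081 600794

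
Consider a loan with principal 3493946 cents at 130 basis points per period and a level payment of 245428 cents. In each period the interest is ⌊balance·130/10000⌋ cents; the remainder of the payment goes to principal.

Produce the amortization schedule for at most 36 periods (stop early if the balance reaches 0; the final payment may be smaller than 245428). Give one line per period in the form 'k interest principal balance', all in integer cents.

1 45421 200007 3293939
2 42821 202607 3091332
3 40187 205241 2886091
4 37519 207909 2678182
5 34816 210612 2467570
6 32078 213350 2254220
7 29304 216124 2038096
8 26495 218933 1819163
9 23649 221779 1597384
10 20765 224663 1372721
11 17845 227583 1145138
12 14886 230542 914596
13 11889 233539 681057
14 8853 236575 444482
15 5778 239650 204832
16 2662 204832 0

1. interest=⌊3493946·130/10000⌋=45421; principal=245428-45421=200007; balance=3493946-200007=3293939
2. interest=⌊3293939·130/10000⌋=42821; principal=245428-42821=202607; balance=3293939-202607=3091332
3. interest=⌊3091332·130/10000⌋=40187; principal=245428-40187=205241; balance=3091332-205241=2886091
4. interest=⌊2886091·130/10000⌋=37519; principal=245428-37519=207909; balance=2886091-207909=2678182
5. interest=⌊2678182·130/10000⌋=34816; principal=245428-34816=210612; balance=2678182-210612=2467570
6. interest=⌊2467570·130/10000⌋=32078; principal=245428-32078=213350; balance=2467570-213350=2254220
7. interest=⌊2254220·130/10000⌋=29304; principal=245428-29304=216124; balance=2254220-216124=2038096
8. interest=⌊2038096·130/10000⌋=26495; principal=245428-26495=218933; balance=2038096-218933=1819163
9. interest=⌊1819163·130/10000⌋=23649; principal=245428-23649=221779; balance=1819163-221779=1597384
10. interest=⌊1597384·130/10000⌋=20765; principal=245428-20765=224663; balance=1597384-224663=1372721
11. interest=⌊1372721·130/10000⌋=17845; principal=245428-17845=227583; balance=1372721-227583=1145138
12. interest=⌊1145138·130/10000⌋=14886; principal=245428-14886=230542; balance=1145138-230542=914596
13. interest=⌊914596·130/10000⌋=11889; principal=245428-11889=233539; balance=914596-233539=681057
14. interest=⌊681057·130/10000⌋=8853; principal=245428-8853=236575; balance=681057-236575=444482
15. interest=⌊444482·130/10000⌋=5778; principal=245428-5778=239650; balance=444482-239650=204832
16. interest=⌊204832·130/10000⌋=2662; principal=min(245428-2662,204832)=204832; balance=204832-204832=0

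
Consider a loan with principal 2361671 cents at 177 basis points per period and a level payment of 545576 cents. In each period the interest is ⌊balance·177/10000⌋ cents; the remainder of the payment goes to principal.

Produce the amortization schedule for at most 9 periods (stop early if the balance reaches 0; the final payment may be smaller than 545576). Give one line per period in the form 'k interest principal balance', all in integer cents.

1 41801 503775 1857896
2 32884 512692 1345204
3 23810 521766 823438
4 14574 531002 292436
5 5176 292436 0

1. interest=⌊2361671·177/10000⌋=41801; principal=545576-41801=503775; balance=2361671-503775=1857896
2. interest=⌊1857896·177/10000⌋=32884; principal=545576-32884=512692; balance=1857896-512692=1345204
3. interest=⌊1345204·177/10000⌋=23810; principal=545576-23810=521766; balance=1345204-521766=823438
4. interest=⌊823438·177/10000⌋=14574; principal=545576-14574=531002; balance=823438-531002=292436
5. interest=⌊292436·177/10000⌋=5176; principal=min(545576-5176,292436)=292436; balance=292436-292436=0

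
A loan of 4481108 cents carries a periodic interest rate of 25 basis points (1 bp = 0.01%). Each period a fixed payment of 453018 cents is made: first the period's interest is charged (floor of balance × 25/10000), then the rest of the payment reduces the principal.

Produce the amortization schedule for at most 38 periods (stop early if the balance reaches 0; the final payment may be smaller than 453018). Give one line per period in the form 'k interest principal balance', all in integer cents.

1. interest=⌊4481108·25/10000⌋=11202; principal=453018-11202=441816; balance=4481108-441816=4039292
2. interest=⌊4039292·25/10000⌋=10098; principal=453018-10098=442920; balance=4039292-442920=3596372
3. interest=⌊3596372·25/10000⌋=8990; principal=453018-8990=444028; balance=3596372-444028=3152344
4. interest=⌊3152344·25/10000⌋=7880; principal=453018-7880=445138; balance=3152344-445138=2707206
5. interest=⌊2707206·25/10000⌋=6768; principal=453018-6768=446250; balance=2707206-446250=2260956
6. interest=⌊2260956·25/10000⌋=5652; principal=453018-5652=447366; balance=2260956-447366=1813590
7. interest=⌊1813590·25/10000⌋=4533; principal=453018-4533=448485; balance=1813590-448485=1365105
8. interest=⌊1365105·25/10000⌋=3412; principal=453018-3412=449606; balance=1365105-449606=915499
9. interest=⌊915499·25/10000⌋=2288; principal=453018-2288=450730; balance=915499-450730=464769
10. interest=⌊464769·25/10000⌋=1161; principal=453018-1161=451857; balance=464769-451857=12912
11. interest=⌊12912·25/10000⌋=32; principal=min(453018-32,12912)=12912; balance=12912-12912=0

1 11202 441816 4039292
2 10098 442920 3596372
3 8990 444028 3152344
4 7880 445138 2707206
5 6768 446250 2260956
6 5652 447366 1813590
7 4533 448485 1365105
8 3412 449606 915499
9 2288 450730 464769
10 1161 451857 12912
11 32 12912 0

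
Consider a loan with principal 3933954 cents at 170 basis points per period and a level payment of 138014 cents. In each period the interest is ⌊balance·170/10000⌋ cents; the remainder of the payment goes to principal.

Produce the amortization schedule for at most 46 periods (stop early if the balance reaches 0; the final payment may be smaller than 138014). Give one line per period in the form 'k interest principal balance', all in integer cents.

1. interest=⌊3933954·170/10000⌋=66877; principal=138014-66877=71137; balance=3933954-71137=3862817
2. interest=⌊3862817·170/10000⌋=65667; principal=138014-65667=72347; balance=3862817-72347=3790470
3. interest=⌊3790470·170/10000⌋=64437; principal=138014-64437=73577; balance=3790470-73577=3716893
4. interest=⌊3716893·170/10000⌋=63187; principal=138014-63187=74827; balance=3716893-74827=3642066
5. interest=⌊3642066·170/10000⌋=61915; principal=138014-61915=76099; balance=3642066-76099=3565967
6. interest=⌊3565967·170/10000⌋=60621; principal=138014-60621=77393; balance=3565967-77393=3488574
7. interest=⌊3488574·170/10000⌋=59305; principal=138014-59305=78709; balance=3488574-78709=3409865
8. interest=⌊3409865·170/10000⌋=57967; principal=138014-57967=80047; balance=3409865-80047=3329818
9. interest=⌊3329818·170/10000⌋=56606; principal=138014-56606=81408; balance=3329818-81408=3248410
10. interest=⌊3248410·170/10000⌋=55222; principal=138014-55222=82792; balance=3248410-82792=3165618
11. interest=⌊3165618·170/10000⌋=53815; principal=138014-53815=84199; balance=3165618-84199=3081419
12. interest=⌊3081419·170/10000⌋=52384; principal=138014-52384=85630; balance=3081419-85630=2995789
13. interest=⌊2995789·170/10000⌋=50928; principal=138014-50928=87086; balance=2995789-87086=2908703
14. interest=⌊2908703·170/10000⌋=49447; principal=138014-49447=88567; balance=2908703-88567=2820136
15. interest=⌊2820136·170/10000⌋=47942; principal=138014-47942=90072; balance=2820136-90072=2730064
16. interest=⌊2730064·170/10000⌋=46411; principal=138014-46411=91603; balance=2730064-91603=2638461
17. interest=⌊2638461·170/10000⌋=44853; principal=138014-44853=93161; balance=2638461-93161=2545300
18. interest=⌊2545300·170/10000⌋=43270; principal=138014-43270=94744; balance=2545300-94744=2450556
19. interest=⌊2450556·170/10000⌋=41659; principal=138014-41659=96355; balance=2450556-96355=2354201
20. interest=⌊2354201·170/10000⌋=40021; principal=138014-40021=97993; balance=2354201-97993=2256208
21. interest=⌊2256208·170/10000⌋=38355; principal=138014-38355=99659; balance=2256208-99659=2156549
22. interest=⌊2156549·170/10000⌋=36661; principal=138014-36661=101353; balance=2156549-101353=2055196
23. interest=⌊2055196·170/10000⌋=34938; principal=138014-34938=103076; balance=2055196-103076=1952120
24. interest=⌊1952120·170/10000⌋=33186; principal=138014-33186=104828; balance=1952120-104828=1847292
25. interest=⌊1847292·170/10000⌋=31403; principal=138014-31403=106611; balance=1847292-106611=1740681
26. interest=⌊1740681·170/10000⌋=29591; principal=138014-29591=108423; balance=1740681-108423=1632258
27. interest=⌊1632258·170/10000⌋=27748; principal=138014-27748=110266; balance=1632258-110266=1521992
28. interest=⌊1521992·170/10000⌋=25873; principal=138014-25873=112141; balance=1521992-112141=1409851
29. interest=⌊1409851·170/10000⌋=23967; principal=138014-23967=114047; balance=1409851-114047=1295804
30. interest=⌊1295804·170/10000⌋=22028; principal=138014-22028=115986; balance=1295804-115986=1179818
31. interest=⌊1179818·170/10000⌋=20056; principal=138014-20056=117958; balance=1179818-117958=1061860
32. interest=⌊1061860·170/10000⌋=18051; principal=138014-18051=119963; balance=1061860-119963=941897
33. interest=⌊941897·170/10000⌋=16012; principal=138014-16012=122002; balance=941897-122002=819895
34. interest=⌊819895·170/10000⌋=13938; principal=138014-13938=124076; balance=819895-124076=695819
35. interest=⌊695819·170/10000⌋=11828; principal=138014-11828=126186; balance=695819-126186=569633
36. interest=⌊569633·170/10000⌋=9683; principal=138014-9683=128331; balance=569633-128331=441302
37. interest=⌊441302·170/10000⌋=7502; principal=138014-7502=130512; balance=441302-130512=310790
38. interest=⌊310790·170/10000⌋=5283; principal=138014-5283=132731; balance=310790-132731=178059
39. interest=⌊178059·170/10000⌋=3027; principal=138014-3027=134987; balance=178059-134987=43072
40. interest=⌊43072·170/10000⌋=732; principal=min(138014-732,43072)=43072; balance=43072-43072=0

1 66877 71137 3862817
2 65667 72347 3790470
3 64437 73577 3716893
4 63187 74827 3642066
5 61915 76099 3565967
6 60621 77393 3488574
7 59305 78709 3409865
8 57967 80047 3329818
9 56606 81408 3248410
10 55222 82792 3165618
11 53815 84199 3081419
12 52384 85630 2995789
13 50928 87086 2908703
14 49447 88567 2820136
15 47942 90072 2730064
16 46411 91603 2638461
17 44853 93161 2545300
18 43270 94744 2450556
19 41659 96355 2354201
20 40021 97993 2256208
21 38355 99659 2156549
22 36661 101353 2055196
23 34938 103076 1952120
24 33186 104828 1847292
25 31403 106611 1740681
26 29591 108423 1632258
27 27748 110266 1521992
28 25873 112141 1409851
29 23967 114047 1295804
30 22028 115986 1179818
31 20056 117958 1061860
32 18051 119963 941897
33 16012 122002 819895
34 13938 124076 695819
35 11828 126186 569633
36 9683 128331 441302
37 7502 130512 310790
38 5283 132731 178059
39 3027 134987 43072
40 732 43072 0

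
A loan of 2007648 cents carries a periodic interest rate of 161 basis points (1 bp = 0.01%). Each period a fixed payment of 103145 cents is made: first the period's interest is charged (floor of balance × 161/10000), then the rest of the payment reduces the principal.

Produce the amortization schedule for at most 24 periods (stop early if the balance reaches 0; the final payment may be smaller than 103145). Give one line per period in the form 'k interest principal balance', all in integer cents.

1. interest=⌊2007648·161/10000⌋=32323; principal=103145-32323=70822; balance=2007648-70822=1936826
2. interest=⌊1936826·161/10000⌋=31182; principal=103145-31182=71963; balance=1936826-71963=1864863
3. interest=⌊1864863·161/10000⌋=30024; principal=103145-30024=73121; balance=1864863-73121=1791742
4. interest=⌊1791742·161/10000⌋=28847; principal=103145-28847=74298; balance=1791742-74298=1717444
5. interest=⌊1717444·161/10000⌋=27650; principal=103145-27650=75495; balance=1717444-75495=1641949
6. interest=⌊1641949·161/10000⌋=26435; principal=103145-26435=76710; balance=1641949-76710=1565239
7. interest=⌊1565239·161/10000⌋=25200; principal=103145-25200=77945; balance=1565239-77945=1487294
8. interest=⌊1487294·161/10000⌋=23945; principal=103145-23945=79200; balance=1487294-79200=1408094
9. interest=⌊1408094·161/10000⌋=22670; principal=103145-22670=80475; balance=1408094-80475=1327619
10. interest=⌊1327619·161/10000⌋=21374; principal=103145-21374=81771; balance=1327619-81771=1245848
11. interest=⌊1245848·161/10000⌋=20058; principal=103145-20058=83087; balance=1245848-83087=1162761
12. interest=⌊1162761·161/10000⌋=18720; principal=103145-18720=84425; balance=1162761-84425=1078336
13. interest=⌊1078336·161/10000⌋=17361; principal=103145-17361=85784; balance=1078336-85784=992552
14. interest=⌊992552·161/10000⌋=15980; principal=103145-15980=87165; balance=992552-87165=905387
15. interest=⌊905387·161/10000⌋=14576; principal=103145-14576=88569; balance=905387-88569=816818
16. interest=⌊816818·161/10000⌋=13150; principal=103145-13150=89995; balance=816818-89995=726823
17. interest=⌊726823·161/10000⌋=11701; principal=103145-11701=91444; balance=726823-91444=635379
18. interest=⌊635379·161/10000⌋=10229; principal=103145-10229=92916; balance=635379-92916=542463
19. interest=⌊542463·161/10000⌋=8733; principal=103145-8733=94412; balance=542463-94412=448051
20. interest=⌊448051·161/10000⌋=7213; principal=103145-7213=95932; balance=448051-95932=352119
21. interest=⌊352119·161/10000⌋=5669; principal=103145-5669=97476; balance=352119-97476=254643
22. interest=⌊254643·161/10000⌋=4099; principal=103145-4099=99046; balance=254643-99046=155597
23. interest=⌊155597·161/10000⌋=2505; principal=103145-2505=100640; balance=155597-100640=54957
24. interest=⌊54957·161/10000⌋=884; principal=min(103145-884,54957)=54957; balance=54957-54957=0

1 32323 70822 1936826
2 31182 71963 1864863
3 30024 73121 1791742
4 28847 74298 1717444
5 27650 75495 1641949
6 26435 76710 1565239
7 25200 77945 1487294
8 23945 79200 1408094
9 22670 80475 1327619
10 21374 81771 1245848
11 20058 83087 1162761
12 18720 84425 1078336
13 17361 85784 992552
14 15980 87165 905387
15 14576 88569 816818
16 13150 89995 726823
17 11701 91444 635379
18 10229 92916 542463
19 8733 94412 448051
20 7213 95932 352119
21 5669 97476 254643
22 4099 99046 155597
23 2505 100640 54957
24 884 54957 0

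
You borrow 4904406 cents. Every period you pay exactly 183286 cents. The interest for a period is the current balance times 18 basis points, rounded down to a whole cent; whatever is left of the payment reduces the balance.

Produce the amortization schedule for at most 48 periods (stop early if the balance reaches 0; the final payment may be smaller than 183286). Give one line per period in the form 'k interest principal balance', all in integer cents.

1. interest=⌊4904406·18/10000⌋=8827; principal=183286-8827=174459; balance=4904406-174459=4729947
2. interest=⌊4729947·18/10000⌋=8513; principal=183286-8513=174773; balance=4729947-174773=4555174
3. interest=⌊4555174·18/10000⌋=8199; principal=183286-8199=175087; balance=4555174-175087=4380087
4. interest=⌊4380087·18/10000⌋=7884; principal=183286-7884=175402; balance=4380087-175402=4204685
5. interest=⌊4204685·18/10000⌋=7568; principal=183286-7568=175718; balance=4204685-175718=4028967
6. interest=⌊4028967·18/10000⌋=7252; principal=183286-7252=176034; balance=4028967-176034=3852933
7. interest=⌊3852933·18/10000⌋=6935; principal=183286-6935=176351; balance=3852933-176351=3676582
8. interest=⌊3676582·18/10000⌋=6617; principal=183286-6617=176669; balance=3676582-176669=3499913
9. interest=⌊3499913·18/10000⌋=6299; principal=183286-6299=176987; balance=3499913-176987=3322926
10. interest=⌊3322926·18/10000⌋=5981; principal=183286-5981=177305; balance=3322926-177305=3145621
11. interest=⌊3145621·18/10000⌋=5662; principal=183286-5662=177624; balance=3145621-177624=2967997
12. interest=⌊2967997·18/10000⌋=5342; principal=183286-5342=177944; balance=2967997-177944=2790053
13. interest=⌊2790053·18/10000⌋=5022; principal=183286-5022=178264; balance=2790053-178264=2611789
14. interest=⌊2611789·18/10000⌋=4701; principal=183286-4701=178585; balance=2611789-178585=2433204
15. interest=⌊2433204·18/10000⌋=4379; principal=183286-4379=178907; balance=2433204-178907=2254297
16. interest=⌊2254297·18/10000⌋=4057; principal=183286-4057=179229; balance=2254297-179229=2075068
17. interest=⌊2075068·18/10000⌋=3735; principal=183286-3735=179551; balance=2075068-179551=1895517
18. interest=⌊1895517·18/10000⌋=3411; principal=183286-3411=179875; balance=1895517-179875=1715642
19. interest=⌊1715642·18/10000⌋=3088; principal=183286-3088=180198; balance=1715642-180198=1535444
20. interest=⌊1535444·18/10000⌋=2763; principal=183286-2763=180523; balance=1535444-180523=1354921
21. interest=⌊1354921·18/10000⌋=2438; principal=183286-2438=180848; balance=1354921-180848=1174073
22. interest=⌊1174073·18/10000⌋=2113; principal=183286-2113=181173; balance=1174073-181173=992900
23. interest=⌊992900·18/10000⌋=1787; principal=183286-1787=181499; balance=992900-181499=811401
24. interest=⌊811401·18/10000⌋=1460; principal=183286-1460=181826; balance=811401-181826=629575
25. interest=⌊629575·18/10000⌋=1133; principal=183286-1133=182153; balance=629575-182153=447422
26. interest=⌊447422·18/10000⌋=805; principal=183286-805=182481; balance=447422-182481=264941
27. interest=⌊264941·18/10000⌋=476; principal=183286-476=182810; balance=264941-182810=82131
28. interest=⌊82131·18/10000⌋=147; principal=min(183286-147,82131)=82131; balance=82131-82131=0

1 8827 174459 4729947
2 8513 174773 4555174
3 8199 175087 4380087
4 7884 175402 4204685
5 7568 175718 4028967
6 7252 176034 3852933
7 6935 176351 3676582
8 6617 176669 3499913
9 6299 176987 3322926
10 5981 177305 3145621
11 5662 177624 2967997
12 5342 177944 2790053
13 5022 178264 2611789
14 4701 178585 2433204
15 4379 178907 2254297
16 4057 179229 2075068
17 3735 179551 1895517
18 3411 179875 1715642
19 3088 180198 1535444
20 2763 180523 1354921
21 2438 180848 1174073
22 2113 181173 992900
23 1787 181499 811401
24 1460 181826 629575
25 1133 182153 447422
26 805 182481 264941
27 476 182810 82131
28 147 82131 0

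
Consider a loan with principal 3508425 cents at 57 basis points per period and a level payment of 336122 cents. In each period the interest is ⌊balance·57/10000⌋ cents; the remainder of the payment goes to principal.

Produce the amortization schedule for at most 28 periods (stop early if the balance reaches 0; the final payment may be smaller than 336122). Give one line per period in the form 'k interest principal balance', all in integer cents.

1 19998 316124 3192301
2 18196 317926 2874375
3 16383 319739 2554636
4 14561 321561 2233075
5 12728 323394 1909681
6 10885 325237 1584444
7 9031 327091 1257353
8 7166 328956 928397
9 5291 330831 597566
10 3406 332716 264850
11 1509 264850 0

1. interest=⌊3508425·57/10000⌋=19998; principal=336122-19998=316124; balance=3508425-316124=3192301
2. interest=⌊3192301·57/10000⌋=18196; principal=336122-18196=317926; balance=3192301-317926=2874375
3. interest=⌊2874375·57/10000⌋=16383; principal=336122-16383=319739; balance=2874375-319739=2554636
4. interest=⌊2554636·57/10000⌋=14561; principal=336122-14561=321561; balance=2554636-321561=2233075
5. interest=⌊2233075·57/10000⌋=12728; principal=336122-12728=323394; balance=2233075-323394=1909681
6. interest=⌊1909681·57/10000⌋=10885; principal=336122-10885=325237; balance=1909681-325237=1584444
7. interest=⌊1584444·57/10000⌋=9031; principal=336122-9031=327091; balance=1584444-327091=1257353
8. interest=⌊1257353·57/10000⌋=7166; principal=336122-7166=328956; balance=1257353-328956=928397
9. interest=⌊928397·57/10000⌋=5291; principal=336122-5291=330831; balance=928397-330831=597566
10. interest=⌊597566·57/10000⌋=3406; principal=336122-3406=332716; balance=597566-332716=264850
11. interest=⌊264850·57/10000⌋=1509; principal=min(336122-1509,264850)=264850; balance=264850-264850=0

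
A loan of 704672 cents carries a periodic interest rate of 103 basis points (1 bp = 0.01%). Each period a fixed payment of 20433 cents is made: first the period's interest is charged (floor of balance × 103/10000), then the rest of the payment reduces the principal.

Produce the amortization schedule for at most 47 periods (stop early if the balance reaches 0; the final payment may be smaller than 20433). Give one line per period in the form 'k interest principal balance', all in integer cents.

1. interest=⌊704672·103/10000⌋=7258; principal=20433-7258=13175; balance=704672-13175=691497
2. interest=⌊691497·103/10000⌋=7122; principal=20433-7122=13311; balance=691497-13311=678186
3. interest=⌊678186·103/10000⌋=6985; principal=20433-6985=13448; balance=678186-13448=664738
4. interest=⌊664738·103/10000⌋=6846; principal=20433-6846=13587; balance=664738-13587=651151
5. interest=⌊651151·103/10000⌋=6706; principal=20433-6706=13727; balance=651151-13727=637424
6. interest=⌊637424·103/10000⌋=6565; principal=20433-6565=13868; balance=637424-13868=623556
7. interest=⌊623556·103/10000⌋=6422; principal=20433-6422=14011; balance=623556-14011=609545
8. interest=⌊609545·103/10000⌋=6278; principal=20433-6278=14155; balance=609545-14155=595390
9. interest=⌊595390·103/10000⌋=6132; principal=20433-6132=14301; balance=595390-14301=581089
10. interest=⌊581089·103/10000⌋=5985; principal=20433-5985=14448; balance=581089-14448=566641
11. interest=⌊566641·103/10000⌋=5836; principal=20433-5836=14597; balance=566641-14597=552044
12. interest=⌊552044·103/10000⌋=5686; principal=20433-5686=14747; balance=552044-14747=537297
13. interest=⌊537297·103/10000⌋=5534; principal=20433-5534=14899; balance=537297-14899=522398
14. interest=⌊522398·103/10000⌋=5380; principal=20433-5380=15053; balance=522398-15053=507345
15. interest=⌊507345·103/10000⌋=5225; principal=20433-5225=15208; balance=507345-15208=492137
16. interest=⌊492137·103/10000⌋=5069; principal=20433-5069=15364; balance=492137-15364=476773
17. interest=⌊476773·103/10000⌋=4910; principal=20433-4910=15523; balance=476773-15523=461250
18. interest=⌊461250·103/10000⌋=4750; principal=20433-4750=15683; balance=461250-15683=445567
19. interest=⌊445567·103/10000⌋=4589; principal=20433-4589=15844; balance=445567-15844=429723
20. interest=⌊429723·103/10000⌋=4426; principal=20433-4426=16007; balance=429723-16007=413716
21. interest=⌊413716·103/10000⌋=4261; principal=20433-4261=16172; balance=413716-16172=397544
22. interest=⌊397544·103/10000⌋=4094; principal=20433-4094=16339; balance=397544-16339=381205
23. interest=⌊381205·103/10000⌋=3926; principal=20433-3926=16507; balance=381205-16507=364698
24. interest=⌊364698·103/10000⌋=3756; principal=20433-3756=16677; balance=364698-16677=348021
25. interest=⌊348021·103/10000⌋=3584; principal=20433-3584=16849; balance=348021-16849=331172
26. interest=⌊331172·103/10000⌋=3411; principal=20433-3411=17022; balance=331172-17022=314150
27. interest=⌊314150·103/10000⌋=3235; principal=20433-3235=17198; balance=314150-17198=296952
28. interest=⌊296952·103/10000⌋=3058; principal=20433-3058=17375; balance=296952-17375=279577
29. interest=⌊279577·103/10000⌋=2879; principal=20433-2879=17554; balance=279577-17554=262023
30. interest=⌊262023·103/10000⌋=2698; principal=20433-2698=17735; balance=262023-17735=244288
31. interest=⌊244288·103/10000⌋=2516; principal=20433-2516=17917; balance=244288-17917=226371
32. interest=⌊226371·103/10000⌋=2331; principal=20433-2331=18102; balance=226371-18102=208269
33. interest=⌊208269·103/10000⌋=2145; principal=20433-2145=18288; balance=208269-18288=189981
34. interest=⌊189981·103/10000⌋=1956; principal=20433-1956=18477; balance=189981-18477=171504
35. interest=⌊171504·103/10000⌋=1766; principal=20433-1766=18667; balance=171504-18667=152837
36. interest=⌊152837·103/10000⌋=1574; principal=20433-1574=18859; balance=152837-18859=133978
37. interest=⌊133978·103/10000⌋=1379; principal=20433-1379=19054; balance=133978-19054=114924
38. interest=⌊114924·103/10000⌋=1183; principal=20433-1183=19250; balance=114924-19250=95674
39. interest=⌊95674·103/10000⌋=985; principal=20433-985=19448; balance=95674-19448=76226
40. interest=⌊76226·103/10000⌋=785; principal=20433-785=19648; balance=76226-19648=56578
41. interest=⌊56578·103/10000⌋=582; principal=20433-582=19851; balance=56578-19851=36727
42. interest=⌊36727·103/10000⌋=378; principal=20433-378=20055; balance=36727-20055=16672
43. interest=⌊16672·103/10000⌋=171; principal=min(20433-171,16672)=16672; balance=16672-16672=0

1 7258 13175 691497
2 7122 13311 678186
3 6985 13448 664738
4 6846 13587 651151
5 6706 13727 637424
6 6565 13868 623556
7 6422 14011 609545
8 6278 14155 595390
9 6132 14301 581089
10 5985 14448 566641
11 5836 14597 552044
12 5686 14747 537297
13 5534 14899 522398
14 5380 15053 507345
15 5225 15208 492137
16 5069 15364 476773
17 4910 15523 461250
18 4750 15683 445567
19 4589 15844 429723
20 4426 16007 413716
21 4261 16172 397544
22 4094 16339 381205
23 3926 16507 364698
24 3756 16677 348021
25 3584 16849 331172
26 3411 17022 314150
27 3235 17198 296952
28 3058 17375 279577
29 2879 17554 262023
30 2698 17735 244288
31 2516 17917 226371
32 2331 18102 208269
33 2145 18288 189981
34 1956 18477 171504
35 1766 18667 152837
36 1574 18859 133978
37 1379 19054 114924
38 1183 19250 95674
39 985 19448 76226
40 785 19648 56578
41 582 19851 36727
42 378 20055 16672
43 171 16672 0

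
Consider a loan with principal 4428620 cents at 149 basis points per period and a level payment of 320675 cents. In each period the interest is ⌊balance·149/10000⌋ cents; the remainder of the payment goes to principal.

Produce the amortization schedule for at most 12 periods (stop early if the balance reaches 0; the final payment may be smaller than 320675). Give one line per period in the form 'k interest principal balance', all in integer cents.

1. interest=⌊4428620·149/10000⌋=65986; principal=320675-65986=254689; balance=4428620-254689=4173931
2. interest=⌊4173931·149/10000⌋=62191; principal=320675-62191=258484; balance=4173931-258484=3915447
3. interest=⌊3915447·149/10000⌋=58340; principal=320675-58340=262335; balance=3915447-262335=3653112
4. interest=⌊3653112·149/10000⌋=54431; principal=320675-54431=266244; balance=3653112-266244=3386868
5. interest=⌊3386868·149/10000⌋=50464; principal=320675-50464=270211; balance=3386868-270211=3116657
6. interest=⌊3116657·149/10000⌋=46438; principal=320675-46438=274237; balance=3116657-274237=2842420
7. interest=⌊2842420·149/10000⌋=42352; principal=320675-42352=278323; balance=2842420-278323=2564097
8. interest=⌊2564097·149/10000⌋=38205; principal=320675-38205=282470; balance=2564097-282470=2281627
9. interest=⌊2281627·149/10000⌋=33996; principal=320675-33996=286679; balance=2281627-286679=1994948
10. interest=⌊1994948·149/10000⌋=29724; principal=320675-29724=290951; balance=1994948-290951=1703997
11. interest=⌊1703997·149/10000⌋=25389; principal=320675-25389=295286; balance=1703997-295286=1408711
12. interest=⌊1408711·149/10000⌋=20989; principal=320675-20989=299686; balance=1408711-299686=1109025

1 65986 254689 4173931
2 62191 258484 3915447
3 58340 262335 3653112
4 54431 266244 3386868
5 50464 270211 3116657
6 46438 274237 2842420
7 42352 278323 2564097
8 38205 282470 2281627
9 33996 286679 1994948
10 29724 290951 1703997
11 25389 295286 1408711
12 20989 299686 1109025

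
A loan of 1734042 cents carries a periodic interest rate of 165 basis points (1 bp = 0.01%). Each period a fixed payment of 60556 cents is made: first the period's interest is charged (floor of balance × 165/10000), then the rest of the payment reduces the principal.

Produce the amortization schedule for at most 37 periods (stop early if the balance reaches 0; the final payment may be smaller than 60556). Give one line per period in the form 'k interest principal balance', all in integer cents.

1 28611 31945 1702097
2 28084 32472 1669625
3 27548 33008 1636617
4 27004 33552 1603065
5 26450 34106 1568959
6 25887 34669 1534290
7 25315 35241 1499049
8 24734 35822 1463227
9 24143 36413 1426814
10 23542 37014 1389800
11 22931 37625 1352175
12 22310 38246 1313929
13 21679 38877 1275052
14 21038 39518 1235534
15 20386 40170 1195364
16 19723 40833 1154531
17 19049 41507 1113024
18 18364 42192 1070832
19 17668 42888 1027944
20 16961 43595 984349
21 16241 44315 940034
22 15510 45046 894988
23 14767 45789 849199
24 14011 46545 802654
25 13243 47313 755341
26 12463 48093 707248
27 11669 48887 658361
28 10862 49694 608667
29 10043 50513 558154
30 9209 51347 506807
31 8362 52194 454613
32 7501 53055 401558
33 6625 53931 347627
34 5735 54821 292806
35 4831 55725 237081
36 3911 56645 180436
37 2977 57579 122857

1. interest=⌊1734042·165/10000⌋=28611; principal=60556-28611=31945; balance=1734042-31945=1702097
2. interest=⌊1702097·165/10000⌋=28084; principal=60556-28084=32472; balance=1702097-32472=1669625
3. interest=⌊1669625·165/10000⌋=27548; principal=60556-27548=33008; balance=1669625-33008=1636617
4. interest=⌊1636617·165/10000⌋=27004; principal=60556-27004=33552; balance=1636617-33552=1603065
5. interest=⌊1603065·165/10000⌋=26450; principal=60556-26450=34106; balance=1603065-34106=1568959
6. interest=⌊1568959·165/10000⌋=25887; principal=60556-25887=34669; balance=1568959-34669=1534290
7. interest=⌊1534290·165/10000⌋=25315; principal=60556-25315=35241; balance=1534290-35241=1499049
8. interest=⌊1499049·165/10000⌋=24734; principal=60556-24734=35822; balance=1499049-35822=1463227
9. interest=⌊1463227·165/10000⌋=24143; principal=60556-24143=36413; balance=1463227-36413=1426814
10. interest=⌊1426814·165/10000⌋=23542; principal=60556-23542=37014; balance=1426814-37014=1389800
11. interest=⌊1389800·165/10000⌋=22931; principal=60556-22931=37625; balance=1389800-37625=1352175
12. interest=⌊1352175·165/10000⌋=22310; principal=60556-22310=38246; balance=1352175-38246=1313929
13. interest=⌊1313929·165/10000⌋=21679; principal=60556-21679=38877; balance=1313929-38877=1275052
14. interest=⌊1275052·165/10000⌋=21038; principal=60556-21038=39518; balance=1275052-39518=1235534
15. interest=⌊1235534·165/10000⌋=20386; principal=60556-20386=40170; balance=1235534-40170=1195364
16. interest=⌊1195364·165/10000⌋=19723; principal=60556-19723=40833; balance=1195364-40833=1154531
17. interest=⌊1154531·165/10000⌋=19049; principal=60556-19049=41507; balance=1154531-41507=1113024
18. interest=⌊1113024·165/10000⌋=18364; principal=60556-18364=42192; balance=1113024-42192=1070832
19. interest=⌊1070832·165/10000⌋=17668; principal=60556-17668=42888; balance=1070832-42888=1027944
20. interest=⌊1027944·165/10000⌋=16961; principal=60556-16961=43595; balance=1027944-43595=984349
21. interest=⌊984349·165/10000⌋=16241; principal=60556-16241=44315; balance=984349-44315=940034
22. interest=⌊940034·165/10000⌋=15510; principal=60556-15510=45046; balance=940034-45046=894988
23. interest=⌊894988·165/10000⌋=14767; principal=60556-14767=45789; balance=894988-45789=849199
24. interest=⌊849199·165/10000⌋=14011; principal=60556-14011=46545; balance=849199-46545=802654
25. interest=⌊802654·165/10000⌋=13243; principal=60556-13243=47313; balance=802654-47313=755341
26. interest=⌊755341·165/10000⌋=12463; principal=60556-12463=48093; balance=755341-48093=707248
27. interest=⌊707248·165/10000⌋=11669; principal=60556-11669=48887; balance=707248-48887=658361
28. interest=⌊658361·165/10000⌋=10862; principal=60556-10862=49694; balance=658361-49694=608667
29. interest=⌊608667·165/10000⌋=10043; principal=60556-10043=50513; balance=608667-50513=558154
30. interest=⌊558154·165/10000⌋=9209; principal=60556-9209=51347; balance=558154-51347=506807
31. interest=⌊506807·165/10000⌋=8362; principal=60556-8362=52194; balance=506807-52194=454613
32. interest=⌊454613·165/10000⌋=7501; principal=60556-7501=53055; balance=454613-53055=401558
33. interest=⌊401558·165/10000⌋=6625; principal=60556-6625=53931; balance=401558-53931=347627
34. interest=⌊347627·165/10000⌋=5735; principal=60556-5735=54821; balance=347627-54821=292806
35. interest=⌊292806·165/10000⌋=4831; principal=60556-4831=55725; balance=292806-55725=237081
36. interest=⌊237081·165/10000⌋=3911; principal=60556-3911=56645; balance=237081-56645=180436
37. interest=⌊180436·165/10000⌋=2977; principal=60556-2977=57579; balance=180436-57579=122857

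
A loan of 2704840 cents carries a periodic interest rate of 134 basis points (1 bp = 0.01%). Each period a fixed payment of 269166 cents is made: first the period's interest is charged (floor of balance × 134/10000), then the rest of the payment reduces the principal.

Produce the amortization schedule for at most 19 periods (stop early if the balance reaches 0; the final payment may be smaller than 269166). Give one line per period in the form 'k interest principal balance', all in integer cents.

1 36244 232922 2471918
2 33123 236043 2235875
3 29960 239206 1996669
4 26755 242411 1754258
5 23507 245659 1508599
6 20215 248951 1259648
7 16879 252287 1007361
8 13498 255668 751693
9 10072 259094 492599
10 6600 262566 230033
11 3082 230033 0

1. interest=⌊2704840·134/10000⌋=36244; principal=269166-36244=232922; balance=2704840-232922=2471918
2. interest=⌊2471918·134/10000⌋=33123; principal=269166-33123=236043; balance=2471918-236043=2235875
3. interest=⌊2235875·134/10000⌋=29960; principal=269166-29960=239206; balance=2235875-239206=1996669
4. interest=⌊1996669·134/10000⌋=26755; principal=269166-26755=242411; balance=1996669-242411=1754258
5. interest=⌊1754258·134/10000⌋=23507; principal=269166-23507=245659; balance=1754258-245659=1508599
6. interest=⌊1508599·134/10000⌋=20215; principal=269166-20215=248951; balance=1508599-248951=1259648
7. interest=⌊1259648·134/10000⌋=16879; principal=269166-16879=252287; balance=1259648-252287=1007361
8. interest=⌊1007361·134/10000⌋=13498; principal=269166-13498=255668; balance=1007361-255668=751693
9. interest=⌊751693·134/10000⌋=10072; principal=269166-10072=259094; balance=751693-259094=492599
10. interest=⌊492599·134/10000⌋=6600; principal=269166-6600=262566; balance=492599-262566=230033
11. interest=⌊230033·134/10000⌋=3082; principal=min(269166-3082,230033)=230033; balance=230033-230033=0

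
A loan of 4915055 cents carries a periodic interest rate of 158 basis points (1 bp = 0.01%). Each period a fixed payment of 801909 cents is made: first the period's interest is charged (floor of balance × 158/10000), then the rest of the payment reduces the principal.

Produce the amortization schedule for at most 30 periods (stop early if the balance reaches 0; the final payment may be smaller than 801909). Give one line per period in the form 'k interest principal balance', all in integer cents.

1 77657 724252 4190803
2 66214 735695 3455108
3 54590 747319 2707789
4 42783 759126 1948663
5 30788 771121 1177542
6 18605 783304 394238
7 6228 394238 0

1. interest=⌊4915055·158/10000⌋=77657; principal=801909-77657=724252; balance=4915055-724252=4190803
2. interest=⌊4190803·158/10000⌋=66214; principal=801909-66214=735695; balance=4190803-735695=3455108
3. interest=⌊3455108·158/10000⌋=54590; principal=801909-54590=747319; balance=3455108-747319=2707789
4. interest=⌊2707789·158/10000⌋=42783; principal=801909-42783=759126; balance=2707789-759126=1948663
5. interest=⌊1948663·158/10000⌋=30788; principal=801909-30788=771121; balance=1948663-771121=1177542
6. interest=⌊1177542·158/10000⌋=18605; principal=801909-18605=783304; balance=1177542-783304=394238
7. interest=⌊394238·158/10000⌋=6228; principal=min(801909-6228,394238)=394238; balance=394238-394238=0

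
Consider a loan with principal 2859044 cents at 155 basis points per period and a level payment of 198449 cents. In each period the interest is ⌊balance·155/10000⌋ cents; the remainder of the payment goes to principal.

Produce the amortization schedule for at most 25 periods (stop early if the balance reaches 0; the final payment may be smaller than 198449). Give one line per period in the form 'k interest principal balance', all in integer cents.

1 44315 154134 2704910
2 41926 156523 2548387
3 39499 158950 2389437
4 37036 161413 2228024
5 34534 163915 2064109
6 31993 166456 1897653
7 29413 169036 1728617
8 26793 171656 1556961
9 24132 174317 1382644
10 21430 177019 1205625
11 18687 179762 1025863
12 15900 182549 843314
13 13071 185378 657936
14 10198 188251 469685
15 7280 191169 278516
16 4316 194133 84383
17 1307 84383 0

1. interest=⌊2859044·155/10000⌋=44315; principal=198449-44315=154134; balance=2859044-154134=2704910
2. interest=⌊2704910·155/10000⌋=41926; principal=198449-41926=156523; balance=2704910-156523=2548387
3. interest=⌊2548387·155/10000⌋=39499; principal=198449-39499=158950; balance=2548387-158950=2389437
4. interest=⌊2389437·155/10000⌋=37036; principal=198449-37036=161413; balance=2389437-161413=2228024
5. interest=⌊2228024·155/10000⌋=34534; principal=198449-34534=163915; balance=2228024-163915=2064109
6. interest=⌊2064109·155/10000⌋=31993; principal=198449-31993=166456; balance=2064109-166456=1897653
7. interest=⌊1897653·155/10000⌋=29413; principal=198449-29413=169036; balance=1897653-169036=1728617
8. interest=⌊1728617·155/10000⌋=26793; principal=198449-26793=171656; balance=1728617-171656=1556961
9. interest=⌊1556961·155/10000⌋=24132; principal=198449-24132=174317; balance=1556961-174317=1382644
10. interest=⌊1382644·155/10000⌋=21430; principal=198449-21430=177019; balance=1382644-177019=1205625
11. interest=⌊1205625·155/10000⌋=18687; principal=198449-18687=179762; balance=1205625-179762=1025863
12. interest=⌊1025863·155/10000⌋=15900; principal=198449-15900=182549; balance=1025863-182549=843314
13. interest=⌊843314·155/10000⌋=13071; principal=198449-13071=185378; balance=843314-185378=657936
14. interest=⌊657936·155/10000⌋=10198; principal=198449-10198=188251; balance=657936-188251=469685
15. interest=⌊469685·155/10000⌋=7280; principal=198449-7280=191169; balance=469685-191169=278516
16. interest=⌊278516·155/10000⌋=4316; principal=198449-4316=194133; balance=278516-194133=84383
17. interest=⌊84383·155/10000⌋=1307; principal=min(198449-1307,84383)=84383; balance=84383-84383=0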